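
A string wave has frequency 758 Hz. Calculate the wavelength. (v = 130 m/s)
λ = v/f = 0.1715 m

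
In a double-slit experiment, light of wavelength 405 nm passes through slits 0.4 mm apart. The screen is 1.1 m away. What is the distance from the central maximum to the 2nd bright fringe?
y = mλL/d = 2.228 mm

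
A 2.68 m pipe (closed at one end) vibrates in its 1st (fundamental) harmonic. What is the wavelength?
λₙ = 4L/n = 10.72 m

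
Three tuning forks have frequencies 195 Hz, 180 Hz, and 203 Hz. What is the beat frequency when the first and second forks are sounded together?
15 Hz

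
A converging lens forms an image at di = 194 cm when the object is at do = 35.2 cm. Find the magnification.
M = −di/do = -5.511 (inverted image)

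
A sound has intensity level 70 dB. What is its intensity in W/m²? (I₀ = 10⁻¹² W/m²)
I = I₀·10^(β/10) = 1.00 × 10⁻⁵ W/m²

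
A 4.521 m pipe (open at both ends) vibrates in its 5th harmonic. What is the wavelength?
λₙ = 2L/n = 1.808 m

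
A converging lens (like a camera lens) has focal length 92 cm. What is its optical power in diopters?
P = 1/f = 1.087 D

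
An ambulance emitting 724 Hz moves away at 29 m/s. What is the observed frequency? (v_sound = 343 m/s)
f_obs = f·v/(v + v_s) = 667.6 Hz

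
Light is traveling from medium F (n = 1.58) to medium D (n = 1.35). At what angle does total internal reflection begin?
θc = arcsin(n₂/n₁) = 58.7°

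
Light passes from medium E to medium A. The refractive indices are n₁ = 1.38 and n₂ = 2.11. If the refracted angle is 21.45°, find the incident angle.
sin θ₁ = (n₂/n₁)·sin θ₂ → θ₁ = 34°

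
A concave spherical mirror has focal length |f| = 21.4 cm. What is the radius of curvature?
R = 2|f| = 42.8 cm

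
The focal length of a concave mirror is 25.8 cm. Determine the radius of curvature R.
R = 2|f| = 51.6 cm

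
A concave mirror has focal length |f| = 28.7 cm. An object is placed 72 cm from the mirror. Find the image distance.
f = +28.7 cm (concave); 1/di = 1/f − 1/do → di = 47.72 cm (real image, in front of mirror)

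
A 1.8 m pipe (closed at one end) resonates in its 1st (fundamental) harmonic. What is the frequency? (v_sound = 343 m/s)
fₙ = nv/(4L) = 47.64 Hz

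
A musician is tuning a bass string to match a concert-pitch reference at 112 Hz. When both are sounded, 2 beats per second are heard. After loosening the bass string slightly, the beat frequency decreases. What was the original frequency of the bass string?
114 Hz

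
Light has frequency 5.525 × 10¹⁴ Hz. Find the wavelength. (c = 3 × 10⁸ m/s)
λ = c/f = 543 nm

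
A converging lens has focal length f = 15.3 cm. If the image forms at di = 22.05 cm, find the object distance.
1/do = 1/f − 1/di → do = 49.98 cm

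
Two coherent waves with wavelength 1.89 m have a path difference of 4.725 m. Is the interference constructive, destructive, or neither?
destructive — path difference = 2.5λ, an odd multiple of λ/2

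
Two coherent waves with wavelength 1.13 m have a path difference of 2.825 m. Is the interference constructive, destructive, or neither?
destructive — path difference = 2.5λ, an odd multiple of λ/2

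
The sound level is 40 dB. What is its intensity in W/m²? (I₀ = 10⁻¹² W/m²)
I = I₀·10^(β/10) = 1.00 × 10⁻⁸ W/m²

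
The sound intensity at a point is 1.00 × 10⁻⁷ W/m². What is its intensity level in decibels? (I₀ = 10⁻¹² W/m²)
β = 10·log₁₀(I/I₀) = 50 dB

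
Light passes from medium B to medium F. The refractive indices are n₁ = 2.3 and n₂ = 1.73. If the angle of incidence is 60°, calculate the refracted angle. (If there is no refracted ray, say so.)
sin θ₂ = (n₁/n₂)·sin θ₁ = 1.151 > 1, so there is no refracted ray — the light undergoes total internal reflection.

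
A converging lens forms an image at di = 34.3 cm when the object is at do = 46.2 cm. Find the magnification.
M = −di/do = -0.7424 (inverted image)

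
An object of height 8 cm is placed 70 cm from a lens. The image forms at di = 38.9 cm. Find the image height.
hi = (-di/do) × ho = -4.446 cm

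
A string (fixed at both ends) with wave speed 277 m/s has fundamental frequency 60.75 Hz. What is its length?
L = v/(2f₁) = 2.28 m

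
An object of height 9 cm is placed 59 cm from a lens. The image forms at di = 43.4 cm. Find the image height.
hi = (-di/do) × ho = -6.62 cm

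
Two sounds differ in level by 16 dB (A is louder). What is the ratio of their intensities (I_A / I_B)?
I_A/I_B = 10^(Δβ/10) = 39.81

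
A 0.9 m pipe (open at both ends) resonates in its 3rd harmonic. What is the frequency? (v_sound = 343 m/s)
fₙ = nv/(2L) = 571.7 Hz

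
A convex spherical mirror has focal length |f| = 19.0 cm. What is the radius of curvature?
R = 2|f| = 38 cm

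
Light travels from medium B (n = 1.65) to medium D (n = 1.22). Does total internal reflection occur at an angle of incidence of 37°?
θc = arcsin(n₂/n₁) = 47.68°; 37° < θc, so no — the ray refracts.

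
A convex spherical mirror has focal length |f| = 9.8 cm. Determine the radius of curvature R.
R = 2|f| = 19.6 cm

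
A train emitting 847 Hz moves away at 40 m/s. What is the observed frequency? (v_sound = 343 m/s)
f_obs = f·v/(v + v_s) = 758.5 Hz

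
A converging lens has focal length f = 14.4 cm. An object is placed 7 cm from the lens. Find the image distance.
1/di = 1/f − 1/do → di = -13.62 cm (virtual image)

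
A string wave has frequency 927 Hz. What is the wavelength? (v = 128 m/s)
λ = v/f = 0.1381 m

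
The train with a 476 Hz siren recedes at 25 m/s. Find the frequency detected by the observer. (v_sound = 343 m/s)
f_obs = f·v/(v + v_s) = 443.7 Hz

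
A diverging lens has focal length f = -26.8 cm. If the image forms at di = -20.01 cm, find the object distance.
1/do = 1/f − 1/di → do = 78.98 cm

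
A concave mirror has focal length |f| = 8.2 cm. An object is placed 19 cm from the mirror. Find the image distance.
f = +8.2 cm (concave); 1/di = 1/f − 1/do → di = 14.43 cm (real image, in front of mirror)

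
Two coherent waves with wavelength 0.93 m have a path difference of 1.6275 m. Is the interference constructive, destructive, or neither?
neither (partial) — path difference = 1.75λ, neither a whole number of wavelengths nor an odd multiple of λ/2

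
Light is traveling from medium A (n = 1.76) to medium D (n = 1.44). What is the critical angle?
θc = arcsin(n₂/n₁) = 54.9°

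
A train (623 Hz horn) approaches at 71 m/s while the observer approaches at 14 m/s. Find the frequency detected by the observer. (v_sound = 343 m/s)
f_obs = f·(v + v_o)/(v − v_s) = 817.7 Hz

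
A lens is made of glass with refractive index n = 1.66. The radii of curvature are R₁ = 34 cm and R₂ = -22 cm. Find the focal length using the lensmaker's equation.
1/f = (n − 1)(1/R₁ − 1/R₂) → f = 20.24 cm (converging lens)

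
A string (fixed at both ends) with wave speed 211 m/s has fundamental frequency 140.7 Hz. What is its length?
L = v/(2f₁) = 0.7498 m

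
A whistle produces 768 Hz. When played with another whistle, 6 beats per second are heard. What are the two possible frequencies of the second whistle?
f₂ = 768 ± 6 Hz → 774 Hz or 762 Hz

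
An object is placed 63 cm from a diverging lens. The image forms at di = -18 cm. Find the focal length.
1/f = 1/do + 1/di → f = -25.2 cm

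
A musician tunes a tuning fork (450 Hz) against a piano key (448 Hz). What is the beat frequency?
2 Hz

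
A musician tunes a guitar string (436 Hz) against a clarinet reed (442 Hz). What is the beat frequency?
6 Hz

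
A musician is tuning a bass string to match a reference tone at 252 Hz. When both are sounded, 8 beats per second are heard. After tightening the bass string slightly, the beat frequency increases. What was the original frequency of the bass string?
260 Hz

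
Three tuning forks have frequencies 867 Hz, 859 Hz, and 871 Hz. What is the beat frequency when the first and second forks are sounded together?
8 Hz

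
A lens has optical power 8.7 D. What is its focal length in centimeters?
f = 1/P = 11.49 cm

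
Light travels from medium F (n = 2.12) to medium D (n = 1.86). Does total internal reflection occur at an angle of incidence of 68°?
θc = arcsin(n₂/n₁) = 61.33°; 68° > θc, so yes — total internal reflection.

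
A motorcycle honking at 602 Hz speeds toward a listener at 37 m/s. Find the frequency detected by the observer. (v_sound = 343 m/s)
f_obs = f·v/(v − v_s) = 674.8 Hz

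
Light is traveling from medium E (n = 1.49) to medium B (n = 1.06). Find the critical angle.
θc = arcsin(n₂/n₁) = 45.35°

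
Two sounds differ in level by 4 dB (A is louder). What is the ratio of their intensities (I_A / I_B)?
I_A/I_B = 10^(Δβ/10) = 2.512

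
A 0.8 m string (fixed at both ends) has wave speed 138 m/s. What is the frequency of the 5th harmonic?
fₙ = nv/(2L) = 431.2 Hz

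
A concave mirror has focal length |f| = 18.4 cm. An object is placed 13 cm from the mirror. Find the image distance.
f = +18.4 cm (concave); 1/di = 1/f − 1/do → di = -44.3 cm (virtual image, behind mirror)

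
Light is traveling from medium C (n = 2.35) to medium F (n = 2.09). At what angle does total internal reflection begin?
θc = arcsin(n₂/n₁) = 62.79°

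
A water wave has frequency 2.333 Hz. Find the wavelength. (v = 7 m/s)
λ = v/f = 3 m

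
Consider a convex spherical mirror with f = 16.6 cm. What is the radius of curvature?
R = 2|f| = 33.2 cm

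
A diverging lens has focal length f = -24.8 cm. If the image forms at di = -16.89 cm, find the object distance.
1/do = 1/f − 1/di → do = 52.95 cm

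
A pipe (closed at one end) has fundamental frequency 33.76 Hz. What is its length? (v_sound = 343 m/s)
L = v/(4f₁) = 2.54 m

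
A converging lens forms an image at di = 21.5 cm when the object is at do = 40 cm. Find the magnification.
M = −di/do = -0.5375 (inverted image)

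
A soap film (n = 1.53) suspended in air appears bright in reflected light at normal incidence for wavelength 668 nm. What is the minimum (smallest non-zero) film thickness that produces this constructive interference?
2nt = (m − ½)λ with m = 1 → t = (m − ½)λ/(2n) = 109.2 nm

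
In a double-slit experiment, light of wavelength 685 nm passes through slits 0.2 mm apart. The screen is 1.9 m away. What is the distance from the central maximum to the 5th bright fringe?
y = mλL/d = 32.54 mm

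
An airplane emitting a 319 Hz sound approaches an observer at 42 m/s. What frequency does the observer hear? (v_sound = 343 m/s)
f_obs = f·v/(v − v_s) = 363.5 Hz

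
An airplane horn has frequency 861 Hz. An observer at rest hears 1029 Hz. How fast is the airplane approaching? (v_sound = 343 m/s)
v_s = v·(1 − f/f_obs) = 56 m/s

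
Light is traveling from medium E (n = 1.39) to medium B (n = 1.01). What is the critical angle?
θc = arcsin(n₂/n₁) = 46.6°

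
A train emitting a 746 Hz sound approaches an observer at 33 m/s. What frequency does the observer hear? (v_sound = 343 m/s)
f_obs = f·v/(v − v_s) = 825.4 Hz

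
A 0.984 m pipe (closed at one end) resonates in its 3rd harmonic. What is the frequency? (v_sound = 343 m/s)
fₙ = nv/(4L) = 261.4 Hz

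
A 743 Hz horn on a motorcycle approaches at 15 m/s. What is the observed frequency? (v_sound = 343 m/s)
f_obs = f·v/(v − v_s) = 777 Hz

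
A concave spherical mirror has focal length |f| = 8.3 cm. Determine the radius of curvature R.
R = 2|f| = 16.6 cm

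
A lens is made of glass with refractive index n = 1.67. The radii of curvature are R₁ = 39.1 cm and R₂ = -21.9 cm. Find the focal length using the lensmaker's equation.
1/f = (n − 1)(1/R₁ − 1/R₂) → f = 20.95 cm (converging lens)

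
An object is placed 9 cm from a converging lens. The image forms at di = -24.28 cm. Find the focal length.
1/f = 1/do + 1/di → f = 14.3 cm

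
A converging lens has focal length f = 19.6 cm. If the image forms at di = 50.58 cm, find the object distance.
1/do = 1/f − 1/di → do = 32 cm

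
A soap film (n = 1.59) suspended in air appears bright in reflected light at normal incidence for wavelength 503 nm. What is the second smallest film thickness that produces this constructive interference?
2nt = (m − ½)λ with m = 2 → t = (m − ½)λ/(2n) = 237.3 nm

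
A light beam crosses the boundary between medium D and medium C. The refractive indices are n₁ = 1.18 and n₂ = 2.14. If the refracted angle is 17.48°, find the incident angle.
sin θ₁ = (n₂/n₁)·sin θ₂ → θ₁ = 33.01°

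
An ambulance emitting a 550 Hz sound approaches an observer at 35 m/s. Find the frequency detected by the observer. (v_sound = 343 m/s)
f_obs = f·v/(v − v_s) = 612.5 Hz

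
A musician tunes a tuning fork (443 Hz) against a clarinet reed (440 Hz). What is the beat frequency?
3 Hz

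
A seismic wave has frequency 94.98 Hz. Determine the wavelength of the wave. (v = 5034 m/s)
λ = v/f = 53 m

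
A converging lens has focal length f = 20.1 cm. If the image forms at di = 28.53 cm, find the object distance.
1/do = 1/f − 1/di → do = 68.03 cm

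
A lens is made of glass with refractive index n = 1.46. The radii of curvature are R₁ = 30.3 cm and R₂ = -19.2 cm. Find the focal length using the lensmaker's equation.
1/f = (n − 1)(1/R₁ − 1/R₂) → f = 25.55 cm (converging lens)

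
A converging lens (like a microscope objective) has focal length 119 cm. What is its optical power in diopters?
P = 1/f = 0.8403 D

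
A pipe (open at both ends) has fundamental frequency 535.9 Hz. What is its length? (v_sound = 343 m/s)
L = v/(2f₁) = 0.32 m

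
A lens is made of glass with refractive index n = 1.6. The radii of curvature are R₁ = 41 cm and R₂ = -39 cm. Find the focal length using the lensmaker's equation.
1/f = (n − 1)(1/R₁ − 1/R₂) → f = 33.31 cm (converging lens)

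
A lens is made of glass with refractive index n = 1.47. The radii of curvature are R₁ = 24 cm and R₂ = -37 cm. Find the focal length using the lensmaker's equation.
1/f = (n − 1)(1/R₁ − 1/R₂) → f = 30.97 cm (converging lens)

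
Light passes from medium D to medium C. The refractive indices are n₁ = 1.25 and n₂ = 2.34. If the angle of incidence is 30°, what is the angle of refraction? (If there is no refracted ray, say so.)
sin θ₂ = (n₁/n₂)·sin θ₁ = 0.2671 → θ₂ = 15.49°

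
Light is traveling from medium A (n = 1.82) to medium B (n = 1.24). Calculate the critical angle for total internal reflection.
θc = arcsin(n₂/n₁) = 42.95°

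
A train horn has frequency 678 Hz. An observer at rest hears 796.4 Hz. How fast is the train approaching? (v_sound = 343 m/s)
v_s = v·(1 − f/f_obs) = 50.99 m/s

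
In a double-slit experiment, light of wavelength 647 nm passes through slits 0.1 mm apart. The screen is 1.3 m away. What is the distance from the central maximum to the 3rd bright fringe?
y = mλL/d = 25.23 mm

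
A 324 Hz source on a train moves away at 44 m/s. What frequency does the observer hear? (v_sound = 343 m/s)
f_obs = f·v/(v + v_s) = 287.2 Hz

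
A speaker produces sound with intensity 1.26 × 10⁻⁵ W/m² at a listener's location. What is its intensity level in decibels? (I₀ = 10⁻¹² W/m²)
β = 10·log₁₀(I/I₀) = 71 dB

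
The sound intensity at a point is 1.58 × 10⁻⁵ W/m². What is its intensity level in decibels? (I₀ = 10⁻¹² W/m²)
β = 10·log₁₀(I/I₀) = 71.99 dB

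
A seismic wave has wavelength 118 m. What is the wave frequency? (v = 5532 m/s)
f = v/λ = 46.88 Hz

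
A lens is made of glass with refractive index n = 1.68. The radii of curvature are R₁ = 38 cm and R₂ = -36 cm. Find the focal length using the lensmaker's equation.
1/f = (n − 1)(1/R₁ − 1/R₂) → f = 27.19 cm (converging lens)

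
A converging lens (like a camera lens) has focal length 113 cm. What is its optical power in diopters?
P = 1/f = 0.885 D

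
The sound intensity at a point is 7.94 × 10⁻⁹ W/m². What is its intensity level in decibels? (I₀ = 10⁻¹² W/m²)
β = 10·log₁₀(I/I₀) = 39 dB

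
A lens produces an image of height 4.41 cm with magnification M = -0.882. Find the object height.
ho = |hi|/|M| = 5 cm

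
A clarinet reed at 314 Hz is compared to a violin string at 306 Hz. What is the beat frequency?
8 Hz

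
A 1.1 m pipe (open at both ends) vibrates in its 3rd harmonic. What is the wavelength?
λₙ = 2L/n = 0.7333 m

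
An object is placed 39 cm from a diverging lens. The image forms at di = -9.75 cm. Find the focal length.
1/f = 1/do + 1/di → f = -13 cm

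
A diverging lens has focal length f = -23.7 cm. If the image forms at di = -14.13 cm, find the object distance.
1/do = 1/f − 1/di → do = 34.99 cm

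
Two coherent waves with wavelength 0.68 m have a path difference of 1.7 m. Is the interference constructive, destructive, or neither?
destructive — path difference = 2.5λ, an odd multiple of λ/2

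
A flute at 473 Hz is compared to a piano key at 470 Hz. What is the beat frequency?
3 Hz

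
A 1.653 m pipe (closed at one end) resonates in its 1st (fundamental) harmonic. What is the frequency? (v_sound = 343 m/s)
fₙ = nv/(4L) = 51.88 Hz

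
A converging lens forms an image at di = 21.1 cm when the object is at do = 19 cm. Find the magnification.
M = −di/do = -1.111 (inverted image)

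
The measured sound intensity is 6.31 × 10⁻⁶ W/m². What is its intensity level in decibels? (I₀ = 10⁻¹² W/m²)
β = 10·log₁₀(I/I₀) = 68 dB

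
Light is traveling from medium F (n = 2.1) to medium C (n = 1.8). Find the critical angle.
θc = arcsin(n₂/n₁) = 59°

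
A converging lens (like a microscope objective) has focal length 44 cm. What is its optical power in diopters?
P = 1/f = 2.273 D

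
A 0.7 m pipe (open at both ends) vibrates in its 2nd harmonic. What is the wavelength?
λₙ = 2L/n = 0.7 m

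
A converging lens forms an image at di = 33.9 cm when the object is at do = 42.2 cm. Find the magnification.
M = −di/do = -0.8033 (inverted image)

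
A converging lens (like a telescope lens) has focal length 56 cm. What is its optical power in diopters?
P = 1/f = 1.786 D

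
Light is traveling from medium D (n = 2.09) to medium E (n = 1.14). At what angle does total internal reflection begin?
θc = arcsin(n₂/n₁) = 33.06°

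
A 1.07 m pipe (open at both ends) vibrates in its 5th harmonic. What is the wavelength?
λₙ = 2L/n = 0.428 m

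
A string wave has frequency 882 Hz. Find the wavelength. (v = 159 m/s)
λ = v/f = 0.1803 m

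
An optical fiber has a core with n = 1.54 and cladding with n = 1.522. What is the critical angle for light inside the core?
θc = arcsin(n_cladding/n_core) = 81.23°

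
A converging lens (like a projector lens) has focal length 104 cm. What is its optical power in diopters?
P = 1/f = 0.9615 D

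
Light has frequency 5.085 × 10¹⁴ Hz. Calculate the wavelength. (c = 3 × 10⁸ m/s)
λ = c/f = 590 nm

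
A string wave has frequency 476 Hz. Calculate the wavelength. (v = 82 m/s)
λ = v/f = 0.1723 m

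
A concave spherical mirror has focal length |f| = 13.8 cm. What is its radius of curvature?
R = 2|f| = 27.6 cm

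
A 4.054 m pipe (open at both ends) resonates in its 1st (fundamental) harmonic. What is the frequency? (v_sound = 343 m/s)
fₙ = nv/(2L) = 42.3 Hz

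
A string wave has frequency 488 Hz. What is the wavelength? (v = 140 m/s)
λ = v/f = 0.2869 m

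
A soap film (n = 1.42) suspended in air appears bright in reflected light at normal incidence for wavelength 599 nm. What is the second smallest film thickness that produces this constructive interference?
2nt = (m − ½)λ with m = 2 → t = (m − ½)λ/(2n) = 316.4 nm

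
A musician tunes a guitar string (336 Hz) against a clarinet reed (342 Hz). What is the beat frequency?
6 Hz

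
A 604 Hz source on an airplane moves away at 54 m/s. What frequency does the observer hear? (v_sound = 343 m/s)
f_obs = f·v/(v + v_s) = 521.8 Hz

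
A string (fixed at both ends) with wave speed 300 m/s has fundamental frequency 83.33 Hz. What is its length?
L = v/(2f₁) = 1.8 m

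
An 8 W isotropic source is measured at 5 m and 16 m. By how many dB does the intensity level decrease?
Δβ = 20·log₁₀(r₂/r₁) = 10.1 dB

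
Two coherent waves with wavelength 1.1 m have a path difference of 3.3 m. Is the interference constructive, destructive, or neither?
constructive — path difference = 3λ, a whole number of wavelengths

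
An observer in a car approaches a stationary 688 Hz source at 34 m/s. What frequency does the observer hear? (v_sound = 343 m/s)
f_obs = f·(v + v_o)/v = 756.2 Hz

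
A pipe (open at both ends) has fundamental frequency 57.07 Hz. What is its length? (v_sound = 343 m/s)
L = v/(2f₁) = 3.005 m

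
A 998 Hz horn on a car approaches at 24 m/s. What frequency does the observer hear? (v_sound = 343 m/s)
f_obs = f·v/(v − v_s) = 1073 Hz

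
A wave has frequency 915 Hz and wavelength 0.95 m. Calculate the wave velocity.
v = fλ = 869.2 m/s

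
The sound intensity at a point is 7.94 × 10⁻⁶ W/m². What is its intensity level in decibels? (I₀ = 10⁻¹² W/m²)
β = 10·log₁₀(I/I₀) = 69 dB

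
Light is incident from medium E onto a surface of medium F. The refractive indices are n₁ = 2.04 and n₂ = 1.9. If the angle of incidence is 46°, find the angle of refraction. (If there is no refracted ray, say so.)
sin θ₂ = (n₁/n₂)·sin θ₁ = 0.7723 → θ₂ = 50.56°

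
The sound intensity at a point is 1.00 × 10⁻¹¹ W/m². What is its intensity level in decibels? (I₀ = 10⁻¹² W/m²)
β = 10·log₁₀(I/I₀) = 10 dB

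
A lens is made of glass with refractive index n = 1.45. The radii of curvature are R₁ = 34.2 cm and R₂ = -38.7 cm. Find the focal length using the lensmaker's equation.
1/f = (n − 1)(1/R₁ − 1/R₂) → f = 40.35 cm (converging lens)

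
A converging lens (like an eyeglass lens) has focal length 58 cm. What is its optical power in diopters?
P = 1/f = 1.724 D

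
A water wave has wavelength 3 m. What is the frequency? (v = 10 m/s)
f = v/λ = 3.333 Hz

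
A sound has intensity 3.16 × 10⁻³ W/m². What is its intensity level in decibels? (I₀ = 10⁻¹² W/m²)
β = 10·log₁₀(I/I₀) = 95 dB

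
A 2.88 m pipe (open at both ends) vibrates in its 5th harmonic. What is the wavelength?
λₙ = 2L/n = 1.152 m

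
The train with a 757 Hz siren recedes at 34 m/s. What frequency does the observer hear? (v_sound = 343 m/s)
f_obs = f·v/(v + v_s) = 688.7 Hz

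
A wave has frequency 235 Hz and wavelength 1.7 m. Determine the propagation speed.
v = fλ = 399.5 m/s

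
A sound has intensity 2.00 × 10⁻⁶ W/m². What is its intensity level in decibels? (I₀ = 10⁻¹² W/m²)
β = 10·log₁₀(I/I₀) = 63.01 dB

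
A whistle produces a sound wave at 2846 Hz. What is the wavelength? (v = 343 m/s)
λ = v/f = 0.1205 m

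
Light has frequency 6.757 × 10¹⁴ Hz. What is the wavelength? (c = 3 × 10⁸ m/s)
λ = c/f = 444 nm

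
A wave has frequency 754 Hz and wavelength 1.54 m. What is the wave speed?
v = fλ = 1161 m/s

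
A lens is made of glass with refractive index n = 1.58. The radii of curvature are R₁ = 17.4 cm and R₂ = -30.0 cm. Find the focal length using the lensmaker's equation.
1/f = (n − 1)(1/R₁ − 1/R₂) → f = 18.99 cm (converging lens)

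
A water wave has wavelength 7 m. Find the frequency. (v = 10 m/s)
f = v/λ = 1.429 Hz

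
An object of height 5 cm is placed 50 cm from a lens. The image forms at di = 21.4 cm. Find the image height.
hi = (-di/do) × ho = -2.14 cm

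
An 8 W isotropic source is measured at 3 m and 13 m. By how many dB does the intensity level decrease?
Δβ = 20·log₁₀(r₂/r₁) = 12.74 dB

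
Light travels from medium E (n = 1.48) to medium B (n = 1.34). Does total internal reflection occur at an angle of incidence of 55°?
θc = arcsin(n₂/n₁) = 64.88°; 55° < θc, so no — the ray refracts.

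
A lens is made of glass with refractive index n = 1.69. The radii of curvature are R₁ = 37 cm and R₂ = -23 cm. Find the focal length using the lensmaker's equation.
1/f = (n − 1)(1/R₁ − 1/R₂) → f = 20.56 cm (converging lens)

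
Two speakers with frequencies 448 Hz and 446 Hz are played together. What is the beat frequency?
2 Hz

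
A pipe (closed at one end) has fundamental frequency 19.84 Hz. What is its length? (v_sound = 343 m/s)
L = v/(4f₁) = 4.322 m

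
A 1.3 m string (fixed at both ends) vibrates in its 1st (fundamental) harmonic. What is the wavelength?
λₙ = 2L/n = 2.6 m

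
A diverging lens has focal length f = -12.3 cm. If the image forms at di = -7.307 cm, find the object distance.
1/do = 1/f − 1/di → do = 18 cm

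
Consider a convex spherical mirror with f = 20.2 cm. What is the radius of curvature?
R = 2|f| = 40.4 cm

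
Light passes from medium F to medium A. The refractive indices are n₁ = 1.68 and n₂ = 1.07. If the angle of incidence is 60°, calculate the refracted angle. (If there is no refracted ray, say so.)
sin θ₂ = (n₁/n₂)·sin θ₁ = 1.36 > 1, so there is no refracted ray — the light undergoes total internal reflection.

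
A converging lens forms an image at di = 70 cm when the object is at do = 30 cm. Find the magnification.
M = −di/do = -2.333 (inverted image)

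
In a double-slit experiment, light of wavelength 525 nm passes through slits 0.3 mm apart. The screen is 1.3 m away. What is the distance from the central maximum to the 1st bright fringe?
y = mλL/d = 2.275 mm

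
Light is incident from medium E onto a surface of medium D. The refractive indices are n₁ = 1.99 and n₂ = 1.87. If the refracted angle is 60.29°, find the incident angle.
sin θ₁ = (n₂/n₁)·sin θ₂ → θ₁ = 54.7°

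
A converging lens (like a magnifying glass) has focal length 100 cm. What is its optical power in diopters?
P = 1/f = 1 D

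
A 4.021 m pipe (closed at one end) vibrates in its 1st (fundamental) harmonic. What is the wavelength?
λₙ = 4L/n = 16.08 m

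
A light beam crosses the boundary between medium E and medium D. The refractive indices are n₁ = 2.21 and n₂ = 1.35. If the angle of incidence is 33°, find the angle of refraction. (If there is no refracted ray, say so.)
sin θ₂ = (n₁/n₂)·sin θ₁ = 0.8916 → θ₂ = 63.07°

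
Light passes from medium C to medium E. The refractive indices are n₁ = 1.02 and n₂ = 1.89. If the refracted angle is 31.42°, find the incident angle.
sin θ₁ = (n₂/n₁)·sin θ₂ → θ₁ = 75.01°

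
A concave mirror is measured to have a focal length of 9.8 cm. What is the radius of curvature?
R = 2|f| = 19.6 cm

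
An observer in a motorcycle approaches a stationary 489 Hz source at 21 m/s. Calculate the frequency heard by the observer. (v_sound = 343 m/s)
f_obs = f·(v + v_o)/v = 518.9 Hz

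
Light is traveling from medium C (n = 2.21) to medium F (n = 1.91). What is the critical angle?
θc = arcsin(n₂/n₁) = 59.8°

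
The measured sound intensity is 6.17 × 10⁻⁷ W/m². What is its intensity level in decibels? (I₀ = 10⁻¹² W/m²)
β = 10·log₁₀(I/I₀) = 57.9 dB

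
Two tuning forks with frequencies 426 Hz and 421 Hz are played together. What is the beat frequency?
5 Hz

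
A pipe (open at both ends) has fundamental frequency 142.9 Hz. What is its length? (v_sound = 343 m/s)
L = v/(2f₁) = 1.2 m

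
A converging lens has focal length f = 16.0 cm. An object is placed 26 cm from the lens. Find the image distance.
1/di = 1/f − 1/do → di = 41.6 cm (real image)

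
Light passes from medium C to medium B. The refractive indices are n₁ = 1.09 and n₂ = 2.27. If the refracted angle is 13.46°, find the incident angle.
sin θ₁ = (n₂/n₁)·sin θ₂ → θ₁ = 29°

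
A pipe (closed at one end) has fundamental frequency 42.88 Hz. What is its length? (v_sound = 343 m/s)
L = v/(4f₁) = 2 m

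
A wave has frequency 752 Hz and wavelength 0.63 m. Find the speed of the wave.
v = fλ = 473.8 m/s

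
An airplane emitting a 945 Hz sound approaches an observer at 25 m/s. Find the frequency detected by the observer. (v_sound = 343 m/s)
f_obs = f·v/(v − v_s) = 1019 Hz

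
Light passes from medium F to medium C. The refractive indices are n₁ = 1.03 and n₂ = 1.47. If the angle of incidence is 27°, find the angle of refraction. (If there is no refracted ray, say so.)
sin θ₂ = (n₁/n₂)·sin θ₁ = 0.3181 → θ₂ = 18.55°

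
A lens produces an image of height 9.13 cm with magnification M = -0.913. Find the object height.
ho = |hi|/|M| = 10 cm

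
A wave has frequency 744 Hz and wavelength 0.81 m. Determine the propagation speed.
v = fλ = 602.6 m/s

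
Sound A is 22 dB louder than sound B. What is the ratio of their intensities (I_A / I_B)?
I_A/I_B = 10^(Δβ/10) = 158.5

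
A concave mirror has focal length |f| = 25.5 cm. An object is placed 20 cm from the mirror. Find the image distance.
f = +25.5 cm (concave); 1/di = 1/f − 1/do → di = -92.73 cm (virtual image, behind mirror)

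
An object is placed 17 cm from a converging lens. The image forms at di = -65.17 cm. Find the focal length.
1/f = 1/do + 1/di → f = 23 cm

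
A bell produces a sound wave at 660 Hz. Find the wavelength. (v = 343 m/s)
λ = v/f = 0.5197 m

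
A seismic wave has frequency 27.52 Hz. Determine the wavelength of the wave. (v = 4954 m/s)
λ = v/f = 180 m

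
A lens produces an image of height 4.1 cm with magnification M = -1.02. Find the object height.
ho = |hi|/|M| = 4.02 cm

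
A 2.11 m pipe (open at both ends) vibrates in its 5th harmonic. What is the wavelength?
λₙ = 2L/n = 0.844 m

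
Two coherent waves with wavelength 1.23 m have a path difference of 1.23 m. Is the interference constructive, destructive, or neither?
constructive — path difference = 1λ, a whole number of wavelengths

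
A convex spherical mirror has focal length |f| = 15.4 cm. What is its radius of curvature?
R = 2|f| = 30.8 cm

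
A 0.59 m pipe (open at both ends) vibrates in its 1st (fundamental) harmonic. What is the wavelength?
λₙ = 2L/n = 1.18 m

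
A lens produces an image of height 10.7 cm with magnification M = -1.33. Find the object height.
ho = |hi|/|M| = 8.045 cm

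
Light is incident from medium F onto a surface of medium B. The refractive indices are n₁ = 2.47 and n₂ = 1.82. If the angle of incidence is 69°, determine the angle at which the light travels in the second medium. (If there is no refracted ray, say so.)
sin θ₂ = (n₁/n₂)·sin θ₁ = 1.267 > 1, so there is no refracted ray — the light undergoes total internal reflection.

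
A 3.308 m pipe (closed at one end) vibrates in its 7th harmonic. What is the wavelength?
λₙ = 4L/n = 1.89 m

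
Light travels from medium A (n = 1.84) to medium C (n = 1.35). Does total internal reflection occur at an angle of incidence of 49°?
θc = arcsin(n₂/n₁) = 47.2°; 49° > θc, so yes — total internal reflection.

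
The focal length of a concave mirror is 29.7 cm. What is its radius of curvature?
R = 2|f| = 59.4 cm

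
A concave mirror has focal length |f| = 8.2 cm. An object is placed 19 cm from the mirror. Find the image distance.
f = +8.2 cm (concave); 1/di = 1/f − 1/do → di = 14.43 cm (real image, in front of mirror)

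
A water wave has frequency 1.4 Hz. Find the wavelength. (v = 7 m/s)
λ = v/f = 5 m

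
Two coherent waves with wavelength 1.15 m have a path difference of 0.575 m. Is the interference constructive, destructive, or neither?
destructive — path difference = 0.5λ, an odd multiple of λ/2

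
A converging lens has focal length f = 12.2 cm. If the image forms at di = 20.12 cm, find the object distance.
1/do = 1/f − 1/di → do = 30.99 cm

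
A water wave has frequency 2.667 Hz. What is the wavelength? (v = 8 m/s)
λ = v/f = 3 m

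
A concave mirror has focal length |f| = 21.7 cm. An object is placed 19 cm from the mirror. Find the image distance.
f = +21.7 cm (concave); 1/di = 1/f − 1/do → di = -152.7 cm (virtual image, behind mirror)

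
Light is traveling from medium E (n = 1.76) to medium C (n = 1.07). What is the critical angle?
θc = arcsin(n₂/n₁) = 37.44°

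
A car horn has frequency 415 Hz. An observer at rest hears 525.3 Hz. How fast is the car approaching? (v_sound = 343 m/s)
v_s = v·(1 − f/f_obs) = 72.02 m/s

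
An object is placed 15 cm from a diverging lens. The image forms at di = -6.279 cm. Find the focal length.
1/f = 1/do + 1/di → f = -10.8 cm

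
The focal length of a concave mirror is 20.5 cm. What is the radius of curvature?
R = 2|f| = 41 cm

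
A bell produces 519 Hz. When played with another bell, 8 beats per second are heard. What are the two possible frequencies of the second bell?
f₂ = 519 ± 8 Hz → 527 Hz or 511 Hz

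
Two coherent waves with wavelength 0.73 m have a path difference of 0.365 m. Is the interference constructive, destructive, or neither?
destructive — path difference = 0.5λ, an odd multiple of λ/2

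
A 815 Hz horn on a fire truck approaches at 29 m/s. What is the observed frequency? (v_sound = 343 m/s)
f_obs = f·v/(v − v_s) = 890.3 Hz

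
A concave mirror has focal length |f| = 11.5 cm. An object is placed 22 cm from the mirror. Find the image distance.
f = +11.5 cm (concave); 1/di = 1/f − 1/do → di = 24.1 cm (real image, in front of mirror)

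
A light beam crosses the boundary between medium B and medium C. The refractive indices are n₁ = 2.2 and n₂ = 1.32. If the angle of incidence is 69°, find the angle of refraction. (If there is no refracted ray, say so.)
sin θ₂ = (n₁/n₂)·sin θ₁ = 1.556 > 1, so there is no refracted ray — the light undergoes total internal reflection.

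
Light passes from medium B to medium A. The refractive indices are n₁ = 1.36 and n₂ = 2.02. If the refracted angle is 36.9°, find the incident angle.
sin θ₁ = (n₂/n₁)·sin θ₂ → θ₁ = 63.1°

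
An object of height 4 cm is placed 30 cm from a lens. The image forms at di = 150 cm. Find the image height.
hi = (-di/do) × ho = -20 cm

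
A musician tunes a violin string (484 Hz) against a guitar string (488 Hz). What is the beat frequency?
4 Hz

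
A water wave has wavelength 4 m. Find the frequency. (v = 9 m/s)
f = v/λ = 2.25 Hz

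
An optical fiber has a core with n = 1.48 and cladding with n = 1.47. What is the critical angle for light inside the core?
θc = arcsin(n_cladding/n_core) = 83.34°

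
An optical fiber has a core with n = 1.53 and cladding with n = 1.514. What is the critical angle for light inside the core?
θc = arcsin(n_cladding/n_core) = 81.71°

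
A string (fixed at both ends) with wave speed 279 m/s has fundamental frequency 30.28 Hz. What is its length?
L = v/(2f₁) = 4.607 m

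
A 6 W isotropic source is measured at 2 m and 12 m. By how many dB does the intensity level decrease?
Δβ = 20·log₁₀(r₂/r₁) = 15.56 dB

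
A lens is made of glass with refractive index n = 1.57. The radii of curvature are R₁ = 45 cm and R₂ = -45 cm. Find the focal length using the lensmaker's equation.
1/f = (n − 1)(1/R₁ − 1/R₂) → f = 39.47 cm (converging lens)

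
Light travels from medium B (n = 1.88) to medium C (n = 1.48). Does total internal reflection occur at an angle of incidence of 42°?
θc = arcsin(n₂/n₁) = 51.93°; 42° < θc, so no — the ray refracts.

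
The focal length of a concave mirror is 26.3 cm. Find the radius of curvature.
R = 2|f| = 52.6 cm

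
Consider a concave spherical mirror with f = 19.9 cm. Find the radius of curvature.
R = 2|f| = 39.8 cm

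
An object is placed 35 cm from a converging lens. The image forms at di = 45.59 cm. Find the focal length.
1/f = 1/do + 1/di → f = 19.8 cm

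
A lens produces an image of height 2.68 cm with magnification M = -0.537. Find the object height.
ho = |hi|/|M| = 4.991 cm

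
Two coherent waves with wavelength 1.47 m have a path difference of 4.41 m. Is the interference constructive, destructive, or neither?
constructive — path difference = 3λ, a whole number of wavelengths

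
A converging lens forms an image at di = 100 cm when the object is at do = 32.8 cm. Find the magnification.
M = −di/do = -3.049 (inverted image)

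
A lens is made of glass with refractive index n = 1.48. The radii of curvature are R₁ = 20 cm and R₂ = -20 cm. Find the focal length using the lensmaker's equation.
1/f = (n − 1)(1/R₁ − 1/R₂) → f = 20.83 cm (converging lens)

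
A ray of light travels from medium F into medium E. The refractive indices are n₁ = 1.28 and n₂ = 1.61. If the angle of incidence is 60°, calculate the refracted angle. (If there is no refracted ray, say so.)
sin θ₂ = (n₁/n₂)·sin θ₁ = 0.6885 → θ₂ = 43.51°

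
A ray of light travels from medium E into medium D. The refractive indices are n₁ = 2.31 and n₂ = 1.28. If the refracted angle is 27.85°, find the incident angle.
sin θ₁ = (n₂/n₁)·sin θ₂ → θ₁ = 15°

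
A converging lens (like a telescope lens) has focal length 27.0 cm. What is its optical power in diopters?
P = 1/f = 3.704 D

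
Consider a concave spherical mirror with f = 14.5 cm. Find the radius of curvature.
R = 2|f| = 29 cm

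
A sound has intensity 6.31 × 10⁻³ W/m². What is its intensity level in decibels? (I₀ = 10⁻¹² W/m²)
β = 10·log₁₀(I/I₀) = 98 dB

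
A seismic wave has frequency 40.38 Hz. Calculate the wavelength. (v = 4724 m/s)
λ = v/f = 117 m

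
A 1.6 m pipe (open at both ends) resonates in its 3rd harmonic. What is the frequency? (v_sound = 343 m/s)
fₙ = nv/(2L) = 321.6 Hz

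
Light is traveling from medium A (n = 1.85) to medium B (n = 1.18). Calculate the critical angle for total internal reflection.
θc = arcsin(n₂/n₁) = 39.63°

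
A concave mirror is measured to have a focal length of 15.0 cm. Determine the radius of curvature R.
R = 2|f| = 30 cm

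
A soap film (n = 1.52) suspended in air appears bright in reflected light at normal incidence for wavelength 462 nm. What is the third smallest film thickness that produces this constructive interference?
2nt = (m − ½)λ with m = 3 → t = (m − ½)λ/(2n) = 379.9 nm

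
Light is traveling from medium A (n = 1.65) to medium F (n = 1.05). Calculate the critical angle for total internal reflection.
θc = arcsin(n₂/n₁) = 39.52°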